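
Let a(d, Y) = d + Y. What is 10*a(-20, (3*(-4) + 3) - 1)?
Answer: -300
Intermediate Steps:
a(d, Y) = Y + d
10*a(-20, (3*(-4) + 3) - 1) = 10*(((3*(-4) + 3) - 1) - 20) = 10*(((-12 + 3) - 1) - 20) = 10*((-9 - 1) - 20) = 10*(-10 - 20) = 10*(-30) = -300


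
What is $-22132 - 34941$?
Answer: $-57073$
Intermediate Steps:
$-22132 - 34941 = -57073$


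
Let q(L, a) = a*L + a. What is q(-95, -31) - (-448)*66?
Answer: 32482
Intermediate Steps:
q(L, a) = a + L*a (q(L, a) = L*a + a = a + L*a)
q(-95, -31) - (-448)*66 = -31*(1 - 95) - (-448)*66 = -31*(-94) - 1*(-29568) = 2914 + 29568 = 32482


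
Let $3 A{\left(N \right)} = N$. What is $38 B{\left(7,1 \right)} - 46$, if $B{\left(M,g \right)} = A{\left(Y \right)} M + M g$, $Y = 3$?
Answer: $486$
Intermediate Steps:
$A{\left(N \right)} = \frac{N}{3}$
$B{\left(M,g \right)} = M + M g$ ($B{\left(M,g \right)} = \frac{1}{3} \cdot 3 M + M g = 1 M + M g = M + M g$)
$38 B{\left(7,1 \right)} - 46 = 38 \cdot 7 \left(1 + 1\right) - 46 = 38 \cdot 7 \cdot 2 - 46 = 38 \cdot 14 - 46 = 532 - 46 = 486$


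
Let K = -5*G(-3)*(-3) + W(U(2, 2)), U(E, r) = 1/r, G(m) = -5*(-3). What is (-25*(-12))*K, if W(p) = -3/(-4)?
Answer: 67725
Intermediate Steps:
G(m) = 15
W(p) = ¾ (W(p) = -3*(-¼) = ¾)
K = 903/4 (K = -75*(-3) + ¾ = -5*(-45) + ¾ = 225 + ¾ = 903/4 ≈ 225.75)
(-25*(-12))*K = -25*(-12)*(903/4) = 300*(903/4) = 67725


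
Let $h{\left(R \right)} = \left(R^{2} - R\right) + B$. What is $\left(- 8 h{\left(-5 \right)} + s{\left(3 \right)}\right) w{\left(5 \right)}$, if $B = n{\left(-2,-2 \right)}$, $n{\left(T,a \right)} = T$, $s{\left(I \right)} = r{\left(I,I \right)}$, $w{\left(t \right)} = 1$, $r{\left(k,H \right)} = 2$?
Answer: $-222$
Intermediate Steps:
$s{\left(I \right)} = 2$
$B = -2$
$h{\left(R \right)} = -2 + R^{2} - R$ ($h{\left(R \right)} = \left(R^{2} - R\right) - 2 = -2 + R^{2} - R$)
$\left(- 8 h{\left(-5 \right)} + s{\left(3 \right)}\right) w{\left(5 \right)} = \left(- 8 \left(-2 + \left(-5\right)^{2} - -5\right) + 2\right) 1 = \left(- 8 \left(-2 + 25 + 5\right) + 2\right) 1 = \left(\left(-8\right) 28 + 2\right) 1 = \left(-224 + 2\right) 1 = \left(-222\right) 1 = -222$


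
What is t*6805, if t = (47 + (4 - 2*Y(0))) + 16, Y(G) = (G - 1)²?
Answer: 442325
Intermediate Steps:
Y(G) = (-1 + G)²
t = 65 (t = (47 + (4 - 2*(-1 + 0)²)) + 16 = (47 + (4 - 2*(-1)²)) + 16 = (47 + (4 - 2*1)) + 16 = (47 + (4 - 2)) + 16 = (47 + 2) + 16 = 49 + 16 = 65)
t*6805 = 65*6805 = 442325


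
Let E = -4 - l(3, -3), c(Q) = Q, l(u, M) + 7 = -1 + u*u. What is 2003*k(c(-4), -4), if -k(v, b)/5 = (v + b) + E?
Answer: 130195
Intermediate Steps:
l(u, M) = -8 + u² (l(u, M) = -7 + (-1 + u*u) = -7 + (-1 + u²) = -8 + u²)
E = -5 (E = -4 - (-8 + 3²) = -4 - (-8 + 9) = -4 - 1*1 = -4 - 1 = -5)
k(v, b) = 25 - 5*b - 5*v (k(v, b) = -5*((v + b) - 5) = -5*((b + v) - 5) = -5*(-5 + b + v) = 25 - 5*b - 5*v)
2003*k(c(-4), -4) = 2003*(25 - 5*(-4) - 5*(-4)) = 2003*(25 + 20 + 20) = 2003*65 = 130195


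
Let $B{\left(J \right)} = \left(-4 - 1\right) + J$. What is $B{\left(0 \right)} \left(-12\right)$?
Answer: $60$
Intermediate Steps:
$B{\left(J \right)} = -5 + J$
$B{\left(0 \right)} \left(-12\right) = \left(-5 + 0\right) \left(-12\right) = \left(-5\right) \left(-12\right) = 60$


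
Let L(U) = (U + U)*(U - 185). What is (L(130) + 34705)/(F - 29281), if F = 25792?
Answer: -20405/3489 ≈ -5.8484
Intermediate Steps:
L(U) = 2*U*(-185 + U) (L(U) = (2*U)*(-185 + U) = 2*U*(-185 + U))
(L(130) + 34705)/(F - 29281) = (2*130*(-185 + 130) + 34705)/(25792 - 29281) = (2*130*(-55) + 34705)/(-3489) = (-14300 + 34705)*(-1/3489) = 20405*(-1/3489) = -20405/3489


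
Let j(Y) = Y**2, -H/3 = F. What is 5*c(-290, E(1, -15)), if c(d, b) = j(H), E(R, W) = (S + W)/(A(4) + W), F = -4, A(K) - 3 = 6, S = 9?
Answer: 720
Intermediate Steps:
A(K) = 9 (A(K) = 3 + 6 = 9)
H = 12 (H = -3*(-4) = 12)
E(R, W) = 1 (E(R, W) = (9 + W)/(9 + W) = 1)
c(d, b) = 144 (c(d, b) = 12**2 = 144)
5*c(-290, E(1, -15)) = 5*144 = 720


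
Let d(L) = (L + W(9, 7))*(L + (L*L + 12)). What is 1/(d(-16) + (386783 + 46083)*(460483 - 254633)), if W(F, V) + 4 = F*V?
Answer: 1/89105476936 ≈ 1.1223e-11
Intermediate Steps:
W(F, V) = -4 + F*V
d(L) = (59 + L)*(12 + L + L²) (d(L) = (L + (-4 + 9*7))*(L + (L*L + 12)) = (L + (-4 + 63))*(L + (L² + 12)) = (L + 59)*(L + (12 + L²)) = (59 + L)*(12 + L + L²))
1/(d(-16) + (386783 + 46083)*(460483 - 254633)) = 1/((708 + (-16)³ + 60*(-16)² + 71*(-16)) + (386783 + 46083)*(460483 - 254633)) = 1/((708 - 4096 + 60*256 - 1136) + 432866*205850) = 1/((708 - 4096 + 15360 - 1136) + 89105466100) = 1/(10836 + 89105466100) = 1/89105476936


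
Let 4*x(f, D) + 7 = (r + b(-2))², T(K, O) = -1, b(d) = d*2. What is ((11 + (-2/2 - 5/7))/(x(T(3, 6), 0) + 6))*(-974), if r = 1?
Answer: -9740/7 ≈ -1391.4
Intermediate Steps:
b(d) = 2*d
x(f, D) = ½ (x(f, D) = -7/4 + (1 + 2*(-2))²/4 = -7/4 + (1 - 4)²/4 = -7/4 + (¼)*(-3)² = -7/4 + (¼)*9 = -7/4 + 9/4 = ½)
((11 + (-2/2 - 5/7))/(x(T(3, 6), 0) + 6))*(-974) = ((11 + (-2/2 - 5/7))/(½ + 6))*(-974) = ((11 + (-2*½ - 5*⅐))/(13/2))*(-974) = ((11 + (-1 - 5/7))*(2/13))*(-974) = ((11 - 12/7)*(2/13))*(-974) = ((65/7)*(2/13))*(-974) = (10/7)*(-974) = -9740/7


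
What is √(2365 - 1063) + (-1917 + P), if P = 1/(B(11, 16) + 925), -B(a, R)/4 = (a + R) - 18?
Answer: -1704212/889 + √1302 ≈ -1880.9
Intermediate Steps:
B(a, R) = 72 - 4*R - 4*a (B(a, R) = -4*((a + R) - 18) = -4*((R + a) - 18) = -4*(-18 + R + a) = 72 - 4*R - 4*a)
P = 1/889 (P = 1/((72 - 4*16 - 4*11) + 925) = 1/((72 - 64 - 44) + 925) = 1/(-36 + 925) = 1/889 ≈ 0.0011249)
√(2365 - 1063) + (-1917 + P) = √(2365 - 1063) + (-1917 + 1/889) = √1302 - 1704212/889 = -1704212/889 + √1302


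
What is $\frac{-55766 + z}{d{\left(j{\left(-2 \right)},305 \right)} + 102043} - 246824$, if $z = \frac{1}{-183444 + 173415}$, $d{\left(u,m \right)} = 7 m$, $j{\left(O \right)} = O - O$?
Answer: $- \frac{257882561286703}{1044801162} \approx -2.4682 \cdot 10^{5}$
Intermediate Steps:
$j{\left(O \right)} = 0$
$z = - \frac{1}{10029}$ ($z = \frac{1}{-10029} = - \frac{1}{10029} \approx -9.9711 \cdot 10^{-5}$)
$\frac{-55766 + z}{d{\left(j{\left(-2 \right)},305 \right)} + 102043} - 246824 = \frac{-55766 - \frac{1}{10029}}{7 \cdot 305 + 102043} - 246824 = - \frac{559277215}{10029 \left(2135 + 102043\right)} - 246824 = - \frac{559277215}{10029 \cdot 104178} - 246824 = \left(- \frac{559277215}{10029}\right) \frac{1}{104178} - 246824 = - \frac{559277215}{1044801162} - 246824 = - \frac{257882561286703}{1044801162}$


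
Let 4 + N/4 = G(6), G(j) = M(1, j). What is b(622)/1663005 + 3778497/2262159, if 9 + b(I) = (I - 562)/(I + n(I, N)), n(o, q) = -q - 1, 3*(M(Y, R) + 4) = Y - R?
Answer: 460567484273018/275739327381715 ≈ 1.6703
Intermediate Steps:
M(Y, R) = -4 - R/3 + Y/3 (M(Y, R) = -4 + (Y - R)/3 = -4 + (-R/3 + Y/3) = -4 - R/3 + Y/3)
G(j) = -11/3 - j/3 (G(j) = -4 - j/3 + (1/3)*1 = -4 - j/3 + 1/3 = -11/3 - j/3)
N = -116/3 (N = -16 + 4*(-11/3 - 1/3*6) = -16 + 4*(-11/3 - 2) = -16 + 4*(-17/3) = -16 - 68/3 = -116/3 ≈ -38.667)
n(o, q) = -1 - q
b(I) = -9 + (-562 + I)/(113/3 + I) (b(I) = -9 + (I - 562)/(I + (-1 - 1*(-116/3))) = -9 + (-562 + I)/(I + (-1 + 116/3)) = -9 + (-562 + I)/(I + 113/3) = -9 + (-562 + I)/(113/3 + I))
b(622)/1663005 + 3778497/2262159 = (3*(-901 - 8*622)/(113 + 3*622))/1663005 + 3778497/2262159 = (3*(-901 - 4976)/(113 + 1866))*(1/1663005) + 3778497*(1/2262159) = (3*(-5877)/1979)*(1/1663005) + 419833/251351 = (3*(1/1979)*(-5877))*(1/1663005) + 419833/251351 = -17631/1979*1/1663005 + 419833/251351 = -5877/1097028965 + 419833/251351 = 460567484273018/275739327381715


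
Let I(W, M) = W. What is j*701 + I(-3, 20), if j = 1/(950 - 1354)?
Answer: -1913/404 ≈ -4.7351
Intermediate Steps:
j = -1/404 (j = 1/(-404) = -1/404 ≈ -0.0024752)
j*701 + I(-3, 20) = -1/404*701 - 3 = -701/404 - 3 = -1913/404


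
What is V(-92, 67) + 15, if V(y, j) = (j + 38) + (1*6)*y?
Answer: -432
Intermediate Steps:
V(y, j) = 38 + j + 6*y (V(y, j) = (38 + j) + 6*y = 38 + j + 6*y)
V(-92, 67) + 15 = (38 + 67 + 6*(-92)) + 15 = (38 + 67 - 552) + 15 = -447 + 15 = -432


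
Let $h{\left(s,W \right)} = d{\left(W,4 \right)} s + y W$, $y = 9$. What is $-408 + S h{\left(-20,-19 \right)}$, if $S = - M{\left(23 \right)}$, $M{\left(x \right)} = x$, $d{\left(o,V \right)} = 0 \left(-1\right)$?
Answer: $3525$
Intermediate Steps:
$d{\left(o,V \right)} = 0$
$h{\left(s,W \right)} = 9 W$ ($h{\left(s,W \right)} = 0 s + 9 W = 0 + 9 W = 9 W$)
$S = -23$ ($S = \left(-1\right) 23 = -23$)
$-408 + S h{\left(-20,-19 \right)} = -408 - 23 \cdot 9 \left(-19\right) = -408 - -3933 = -408 + 3933 = 3525$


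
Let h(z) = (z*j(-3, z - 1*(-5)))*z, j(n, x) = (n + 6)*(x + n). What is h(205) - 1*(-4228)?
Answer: 26101753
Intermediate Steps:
j(n, x) = (6 + n)*(n + x)
h(z) = z²*(6 + 3*z) (h(z) = (z*((-3)² + 6*(-3) + 6*(z - 1*(-5)) - 3*(z - 1*(-5))))*z = (z*(9 - 18 + 6*(z + 5) - 3*(z + 5)))*z = (z*(9 - 18 + 6*(5 + z) - 3*(5 + z)))*z = (z*(9 - 18 + (30 + 6*z) + (-15 - 3*z)))*z = (z*(6 + 3*z))*z = z²*(6 + 3*z))
h(205) - 1*(-4228) = 3*205²*(2 + 205) - 1*(-4228) = 3*42025*207 + 4228 = 26097525 + 4228 = 26101753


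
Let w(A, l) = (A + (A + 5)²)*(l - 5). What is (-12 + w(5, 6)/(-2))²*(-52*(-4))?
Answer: 865332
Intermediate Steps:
w(A, l) = (-5 + l)*(A + (5 + A)²) (w(A, l) = (A + (5 + A)²)*(-5 + l) = (-5 + l)*(A + (5 + A)²))
(-12 + w(5, 6)/(-2))²*(-52*(-4)) = (-12 + (-5*5 - 5*(5 + 5)² + 5*6 + 6*(5 + 5)²)/(-2))²*(-52*(-4)) = (-12 + (-25 - 5*10² + 30 + 6*10²)*(-½))²*208 = (-12 + (-25 - 5*100 + 30 + 6*100)*(-½))²*208 = (-12 + (-25 - 500 + 30 + 600)*(-½))²*208 = (-12 + 105*(-½))²*208 = (-12 - 105/2)²*208 = (-129/2)²*208 = (16641/4)*208 = 865332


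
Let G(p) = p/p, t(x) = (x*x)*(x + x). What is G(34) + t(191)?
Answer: 13935743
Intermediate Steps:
t(x) = 2*x³ (t(x) = x²*(2*x) = 2*x³)
G(p) = 1
G(34) + t(191) = 1 + 2*191³ = 1 + 2*6967871 = 1 + 13935742 = 13935743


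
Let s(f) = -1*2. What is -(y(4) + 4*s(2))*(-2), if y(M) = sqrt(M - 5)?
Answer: -16 + 2*I ≈ -16.0 + 2.0*I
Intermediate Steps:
s(f) = -2
y(M) = sqrt(-5 + M)
-(y(4) + 4*s(2))*(-2) = -(sqrt(-5 + 4) + 4*(-2))*(-2) = -(sqrt(-1) - 8)*(-2) = -(I - 8)*(-2) = -(-8 + I)*(-2) = (8 - I)*(-2) = -16 + 2*I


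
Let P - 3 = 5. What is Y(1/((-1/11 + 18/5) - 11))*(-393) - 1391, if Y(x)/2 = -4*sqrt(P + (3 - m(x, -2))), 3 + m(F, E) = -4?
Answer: -1391 + 9432*sqrt(2) ≈ 11948.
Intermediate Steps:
P = 8 (P = 3 + 5 = 8)
m(F, E) = -7 (m(F, E) = -3 - 4 = -7)
Y(x) = -24*sqrt(2) (Y(x) = 2*(-4*sqrt(8 + (3 - 1*(-7)))) = 2*(-4*sqrt(8 + (3 + 7))) = 2*(-4*sqrt(8 + 10)) = 2*(-12*sqrt(2)) = -24*sqrt(2))
Y(1/((-1/11 + 18/5) - 11))*(-393) - 1391 = -24*sqrt(2)*(-393) - 1391 = 9432*sqrt(2) - 1391 = -1391 + 9432*sqrt(2)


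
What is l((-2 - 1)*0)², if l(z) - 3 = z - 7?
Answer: 16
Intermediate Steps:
l(z) = -4 + z (l(z) = 3 + (z - 7) = 3 + (-7 + z) = -4 + z)
l((-2 - 1)*0)² = (-4 + (-2 - 1)*0)² = (-4 - 3*0)² = (-4 + 0)² = (-4)² = 16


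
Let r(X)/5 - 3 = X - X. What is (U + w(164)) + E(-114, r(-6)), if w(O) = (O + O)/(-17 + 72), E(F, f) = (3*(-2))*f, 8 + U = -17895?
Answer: -989287/55 ≈ -17987.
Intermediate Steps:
r(X) = 15 (r(X) = 15 + 5*(X - X) = 15 + 5*0 = 15 + 0 = 15)
U = -17903 (U = -8 - 17895 = -17903)
E(F, f) = -6*f
w(O) = 2*O/55 (w(O) = (2*O)/55 = (2*O)*(1/55) = 2*O/55)
(U + w(164)) + E(-114, r(-6)) = (-17903 + (2/55)*164) - 6*15 = (-17903 + 328/55) - 90 = -984337/55 - 90 = -989287/55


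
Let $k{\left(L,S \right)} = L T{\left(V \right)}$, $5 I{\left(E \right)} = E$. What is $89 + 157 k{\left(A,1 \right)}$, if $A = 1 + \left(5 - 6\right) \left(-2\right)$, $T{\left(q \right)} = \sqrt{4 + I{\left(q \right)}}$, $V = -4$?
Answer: $89 + \frac{1884 \sqrt{5}}{5} \approx 931.55$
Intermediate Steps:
$I{\left(E \right)} = \frac{E}{5}$
$T{\left(q \right)} = \sqrt{4 + \frac{q}{5}}$
$A = 3$ ($A = 1 + \left(5 - 6\right) \left(-2\right) = 1 - -2 = 1 + 2 = 3$)
$k{\left(L,S \right)} = \frac{4 L \sqrt{5}}{5}$ ($k{\left(L,S \right)} = L \frac{\sqrt{100 + 5 \left(-4\right)}}{5} = L \frac{\sqrt{100 - 20}}{5} = L \frac{\sqrt{80}}{5} = L \frac{4 \sqrt{5}}{5} = \frac{4 L \sqrt{5}}{5}$)
$89 + 157 k{\left(A,1 \right)} = 89 + 157 \cdot \frac{4}{5} \cdot 3 \sqrt{5} = 89 + 157 \frac{12 \sqrt{5}}{5} = 89 + \frac{1884 \sqrt{5}}{5}$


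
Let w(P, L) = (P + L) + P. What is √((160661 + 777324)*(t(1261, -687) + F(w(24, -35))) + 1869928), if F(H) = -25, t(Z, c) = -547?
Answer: 6*I*√14851597 ≈ 23123.0*I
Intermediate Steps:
w(P, L) = L + 2*P (w(P, L) = (L + P) + P = L + 2*P)
√((160661 + 777324)*(t(1261, -687) + F(w(24, -35))) + 1869928) = √((160661 + 777324)*(-547 - 25) + 1869928) = √(937985*(-572) + 1869928) = √(-536527420 + 1869928) = √(-534657492) = 6*I*√14851597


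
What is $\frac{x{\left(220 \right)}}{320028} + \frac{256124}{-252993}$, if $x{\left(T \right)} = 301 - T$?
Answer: $- \frac{27315453013}{26988281268} \approx -1.0121$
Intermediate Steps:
$\frac{x{\left(220 \right)}}{320028} + \frac{256124}{-252993} = \frac{301 - 220}{320028} + \frac{256124}{-252993} = \left(301 - 220\right) \frac{1}{320028} + 256124 \left(- \frac{1}{252993}\right) = 81 \cdot \frac{1}{320028} - \frac{256124}{252993} = \frac{27}{106676} - \frac{256124}{252993} = - \frac{27315453013}{26988281268}$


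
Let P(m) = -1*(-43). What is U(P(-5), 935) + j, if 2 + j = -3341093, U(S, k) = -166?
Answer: -3341261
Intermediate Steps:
P(m) = 43
j = -3341095 (j = -2 - 3341093 = -3341095)
U(P(-5), 935) + j = -166 - 3341095 = -3341261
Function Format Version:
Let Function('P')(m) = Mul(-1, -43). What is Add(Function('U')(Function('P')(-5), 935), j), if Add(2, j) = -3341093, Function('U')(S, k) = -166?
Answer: -3341261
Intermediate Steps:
Function('P')(m) = 43
j = -3341095 (j = Add(-2, -3341093) = -3341095)
Add(Function('U')(Function('P')(-5), 935), j) = Add(-166, -3341095) = -3341261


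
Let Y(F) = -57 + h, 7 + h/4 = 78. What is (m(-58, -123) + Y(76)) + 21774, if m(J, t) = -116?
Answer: 21885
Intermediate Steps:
h = 284 (h = -28 + 4*78 = -28 + 312 = 284)
Y(F) = 227 (Y(F) = -57 + 284 = 227)
(m(-58, -123) + Y(76)) + 21774 = (-116 + 227) + 21774 = 111 + 21774 = 21885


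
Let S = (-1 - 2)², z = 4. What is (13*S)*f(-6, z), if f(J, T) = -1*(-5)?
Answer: 585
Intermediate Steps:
f(J, T) = 5
S = 9 (S = (-3)² = 9)
(13*S)*f(-6, z) = (13*9)*5 = 117*5 = 585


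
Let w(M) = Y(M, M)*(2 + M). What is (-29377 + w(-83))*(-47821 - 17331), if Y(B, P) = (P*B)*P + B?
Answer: -3016022443136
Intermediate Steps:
Y(B, P) = B + B*P**2 (Y(B, P) = (B*P)*P + B = B*P**2 + B = B + B*P**2)
w(M) = M*(1 + M**2)*(2 + M) (w(M) = (M*(1 + M**2))*(2 + M) = M*(1 + M**2)*(2 + M))
(-29377 + w(-83))*(-47821 - 17331) = (-29377 - 83*(1 + (-83)**2)*(2 - 83))*(-47821 - 17331) = (-29377 - 83*(1 + 6889)*(-81))*(-65152) = (-29377 - 83*6890*(-81))*(-65152) = (-29377 + 46321470)*(-65152) = 46292093*(-65152) = -3016022443136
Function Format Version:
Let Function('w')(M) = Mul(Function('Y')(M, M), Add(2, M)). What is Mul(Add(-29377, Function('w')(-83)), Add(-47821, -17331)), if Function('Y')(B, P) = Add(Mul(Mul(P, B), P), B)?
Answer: -3016022443136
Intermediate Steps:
Function('Y')(B, P) = Add(B, Mul(B, Pow(P, 2))) (Function('Y')(B, P) = Add(Mul(Mul(B, P), P), B) = Add(Mul(B, Pow(P, 2)), B) = Add(B, Mul(B, Pow(P, 2))))
Function('w')(M) = Mul(M, Add(1, Pow(M, 2)), Add(2, M)) (Function('w')(M) = Mul(Mul(M, Add(1, Pow(M, 2))), Add(2, M)) = Mul(M, Add(1, Pow(M, 2)), Add(2, M)))
Mul(Add(-29377, Function('w')(-83)), Add(-47821, -17331)) = Mul(Add(-29377, Mul(-83, Add(1, Pow(-83, 2)), Add(2, -83))), Add(-47821, -17331)) = Mul(Add(-29377, Mul(-83, Add(1, 6889), -81)), -65152) = Mul(Add(-29377, Mul(-83, 6890, -81)), -65152) = Mul(Add(-29377, 46321470), -65152) = Mul(46292093, -65152) = -3016022443136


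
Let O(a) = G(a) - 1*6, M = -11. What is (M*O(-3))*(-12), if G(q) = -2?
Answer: -1056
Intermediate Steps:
O(a) = -8 (O(a) = -2 - 1*6 = -2 - 6 = -8)
(M*O(-3))*(-12) = -11*(-8)*(-12) = 88*(-12) = -1056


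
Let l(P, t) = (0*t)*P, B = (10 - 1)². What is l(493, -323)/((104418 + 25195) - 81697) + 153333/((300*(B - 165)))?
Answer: -17037/2800 ≈ -6.0846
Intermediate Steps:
B = 81 (B = 9² = 81)
l(P, t) = 0 (l(P, t) = 0*P = 0)
l(493, -323)/((104418 + 25195) - 81697) + 153333/((300*(B - 165))) = 0/((104418 + 25195) - 81697) + 153333/((300*(81 - 165))) = 0/(129613 - 81697) + 153333/((300*(-84))) = 0/47916 + 153333/(-25200) = 0*(1/47916) + 153333*(-1/25200) = 0 - 17037/2800 = -17037/2800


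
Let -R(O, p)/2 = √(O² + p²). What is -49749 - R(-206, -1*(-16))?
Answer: -49749 + 4*√10673 ≈ -49336.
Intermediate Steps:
R(O, p) = -2*√(O² + p²)
-49749 - R(-206, -1*(-16)) = -49749 - (-2)*√((-206)² + (-1*(-16))²) = -49749 - (-2)*√(42436 + 16²) = -49749 - (-2)*√(42436 + 256) = -49749 - (-2)*√42692 = -49749 - (-2)*2*√10673 = -49749 - (-4)*√10673 = -49749 + 4*√10673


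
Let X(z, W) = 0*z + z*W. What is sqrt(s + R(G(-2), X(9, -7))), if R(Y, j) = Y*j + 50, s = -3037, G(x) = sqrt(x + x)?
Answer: sqrt(-2987 - 126*I) ≈ 1.1525 - 54.666*I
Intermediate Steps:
G(x) = sqrt(2)*sqrt(x) (G(x) = sqrt(2*x) = sqrt(2)*sqrt(x))
X(z, W) = W*z (X(z, W) = 0 + W*z = W*z)
R(Y, j) = 50 + Y*j
sqrt(s + R(G(-2), X(9, -7))) = sqrt(-3037 + (50 + (sqrt(2)*sqrt(-2))*(-7*9))) = sqrt(-3037 + (50 + (sqrt(2)*(I*sqrt(2)))*(-63))) = sqrt(-3037 + (50 + (2*I)*(-63))) = sqrt(-3037 + (50 - 126*I)) = sqrt(-2987 - 126*I)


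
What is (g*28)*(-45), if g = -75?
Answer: 94500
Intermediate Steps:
(g*28)*(-45) = -75*28*(-45) = -2100*(-45) = 94500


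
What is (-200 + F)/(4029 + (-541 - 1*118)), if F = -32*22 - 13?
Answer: -917/3370 ≈ -0.27211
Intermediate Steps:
F = -717 (F = -704 - 13 = -717)
(-200 + F)/(4029 + (-541 - 1*118)) = (-200 - 717)/(4029 + (-541 - 1*118)) = -917/(4029 + (-541 - 118)) = -917/(4029 - 659) = -917/3370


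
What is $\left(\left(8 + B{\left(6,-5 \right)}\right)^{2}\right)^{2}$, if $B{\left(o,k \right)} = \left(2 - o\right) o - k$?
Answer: $14641$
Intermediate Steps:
$B{\left(o,k \right)} = - k + o \left(2 - o\right)$ ($B{\left(o,k \right)} = o \left(2 - o\right) - k = - k + o \left(2 - o\right)$)
$\left(\left(8 + B{\left(6,-5 \right)}\right)^{2}\right)^{2} = \left(\left(8 - 19\right)^{2}\right)^{2} = \left(\left(-11\right)^{2}\right)^{2} = 121^{2} = 14641$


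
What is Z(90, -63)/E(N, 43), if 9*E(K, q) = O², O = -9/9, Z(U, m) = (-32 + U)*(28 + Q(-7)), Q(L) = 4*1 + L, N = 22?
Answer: 13050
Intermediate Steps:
Q(L) = 4 + L
Z(U, m) = -800 + 25*U (Z(U, m) = (-32 + U)*(28 + (4 - 7)) = (-32 + U)*(28 - 3) = (-32 + U)*25 = -800 + 25*U)
O = -1 (O = -9*⅑ = -1)
E(K, q) = ⅑ (E(K, q) = (⅑)*(-1)² = (⅑)*1 = ⅑)
Z(90, -63)/E(N, 43) = (-800 + 25*90)/(⅑) = (-800 + 2250)*9 = 1450*9 = 13050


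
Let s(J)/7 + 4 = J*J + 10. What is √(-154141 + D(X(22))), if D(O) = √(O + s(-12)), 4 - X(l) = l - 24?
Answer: √(-154141 + 4*√66) ≈ 392.57*I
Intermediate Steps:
s(J) = 42 + 7*J² (s(J) = -28 + 7*(J*J + 10) = -28 + 7*(J² + 10) = -28 + 7*(10 + J²) = -28 + (70 + 7*J²) = 42 + 7*J²)
X(l) = 28 - l (X(l) = 4 - (l - 24) = 4 - (-24 + l) = 4 + (24 - l) = 28 - l)
D(O) = √(1050 + O) (D(O) = √(O + (42 + 7*(-12)²)) = √(O + (42 + 7*144)) = √(O + (42 + 1008)) = √(O + 1050) = √(1050 + O))
√(-154141 + D(X(22))) = √(-154141 + √(1050 + (28 - 1*22))) = √(-154141 + √(1050 + (28 - 22))) = √(-154141 + √(1050 + 6)) = √(-154141 + √1056) = √(-154141 + 4*√66)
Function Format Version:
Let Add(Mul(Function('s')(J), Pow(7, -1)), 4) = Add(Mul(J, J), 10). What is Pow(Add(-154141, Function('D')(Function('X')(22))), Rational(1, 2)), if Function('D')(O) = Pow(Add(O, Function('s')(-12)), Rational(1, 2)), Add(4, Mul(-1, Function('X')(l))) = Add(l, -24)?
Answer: Pow(Add(-154141, Mul(4, Pow(66, Rational(1, 2)))), Rational(1, 2)) ≈ Mul(392.57, I)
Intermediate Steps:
Function('s')(J) = Add(42, Mul(7, Pow(J, 2))) (Function('s')(J) = Add(-28, Mul(7, Add(Mul(J, J), 10))) = Add(-28, Mul(7, Add(Pow(J, 2), 10))) = Add(-28, Mul(7, Add(10, Pow(J, 2)))) = Add(-28, Add(70, Mul(7, Pow(J, 2)))) = Add(42, Mul(7, Pow(J, 2))))
Function('X')(l) = Add(28, Mul(-1, l)) (Function('X')(l) = Add(4, Mul(-1, Add(l, -24))) = Add(4, Mul(-1, Add(-24, l))) = Add(4, Add(24, Mul(-1, l))) = Add(28, Mul(-1, l)))
Function('D')(O) = Pow(Add(1050, O), Rational(1, 2)) (Function('D')(O) = Pow(Add(O, Add(42, Mul(7, Pow(-12, 2)))), Rational(1, 2)) = Pow(Add(O, Add(42, Mul(7, 144))), Rational(1, 2)) = Pow(Add(O, Add(42, 1008)), Rational(1, 2)) = Pow(Add(O, 1050), Rational(1, 2)) = Pow(Add(1050, O), Rational(1, 2)))
Pow(Add(-154141, Function('D')(Function('X')(22))), Rational(1, 2)) = Pow(Add(-154141, Pow(Add(1050, Add(28, Mul(-1, 22))), Rational(1, 2))), Rational(1, 2)) = Pow(Add(-154141, Pow(Add(1050, Add(28, -22)), Rational(1, 2))), Rational(1, 2)) = Pow(Add(-154141, Pow(Add(1050, 6), Rational(1, 2))), Rational(1, 2)) = Pow(Add(-154141, Pow(1056, Rational(1, 2))), Rational(1, 2)) = Pow(Add(-154141, Mul(4, Pow(66, Rational(1, 2)))), Rational(1, 2))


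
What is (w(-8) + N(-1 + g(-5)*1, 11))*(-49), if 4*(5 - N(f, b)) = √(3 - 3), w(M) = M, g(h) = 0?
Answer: 147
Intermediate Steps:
N(f, b) = 5 (N(f, b) = 5 - √(3 - 3)/4 = 5 - √0/4 = 5 - ¼*0 = 5 + 0 = 5)
(w(-8) + N(-1 + g(-5)*1, 11))*(-49) = (-8 + 5)*(-49) = -3*(-49) = 147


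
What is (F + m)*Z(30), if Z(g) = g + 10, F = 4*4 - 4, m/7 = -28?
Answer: -7360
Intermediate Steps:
m = -196 (m = 7*(-28) = -196)
F = 12 (F = 16 - 4 = 12)
Z(g) = 10 + g
(F + m)*Z(30) = (12 - 196)*(10 + 30) = -184*40 = -7360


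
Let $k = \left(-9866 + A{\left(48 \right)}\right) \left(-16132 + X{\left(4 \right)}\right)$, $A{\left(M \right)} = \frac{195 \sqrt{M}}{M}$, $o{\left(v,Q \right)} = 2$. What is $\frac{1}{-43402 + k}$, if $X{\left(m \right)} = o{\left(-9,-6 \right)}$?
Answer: $\frac{212126904}{33748092738618287} + \frac{1048450 \sqrt{3}}{101244278215854861} \approx 6.3035 \cdot 10^{-9}$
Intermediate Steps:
$X{\left(m \right)} = 2$
$A{\left(M \right)} = \frac{195}{\sqrt{M}}$
$k = 159138580 - \frac{524225 \sqrt{3}}{2}$ ($k = \left(-9866 + \frac{195}{4 \sqrt{3}}\right) \left(-16132 + 2\right) = \left(-9866 + 195 \frac{\sqrt{3}}{12}\right) \left(-16130\right) = \left(-9866 + \frac{65 \sqrt{3}}{4}\right) \left(-16130\right) = 159138580 - \frac{524225 \sqrt{3}}{2} \approx 1.5868 \cdot 10^{8}$)
$\frac{1}{-43402 + k} = \frac{1}{-43402 + \left(159138580 - \frac{524225 \sqrt{3}}{2}\right)} = \frac{1}{159095178 - \frac{524225 \sqrt{3}}{2}}$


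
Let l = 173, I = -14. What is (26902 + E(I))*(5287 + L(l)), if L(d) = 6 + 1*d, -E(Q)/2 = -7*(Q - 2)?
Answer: 145821948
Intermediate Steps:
E(Q) = -28 + 14*Q (E(Q) = -(-14)*(Q - 2) = -(-14)*(-2 + Q) = -2*(14 - 7*Q) = -28 + 14*Q)
L(d) = 6 + d
(26902 + E(I))*(5287 + L(l)) = (26902 + (-28 + 14*(-14)))*(5287 + (6 + 173)) = (26902 + (-28 - 196))*(5287 + 179) = (26902 - 224)*5466 = 26678*5466 = 145821948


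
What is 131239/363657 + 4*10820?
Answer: 15739206199/363657 ≈ 43280.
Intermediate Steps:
131239/363657 + 4*10820 = 131239*(1/363657) + 43280 = 131239/363657 + 43280 = 15739206199/363657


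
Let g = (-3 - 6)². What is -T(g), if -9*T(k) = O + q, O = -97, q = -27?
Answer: -124/9 ≈ -13.778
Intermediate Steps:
g = 81 (g = (-9)² = 81)
T(k) = 124/9 (T(k) = -(-97 - 27)/9 = -⅑*(-124) = 124/9)
-T(g) = -1*124/9 = -124/9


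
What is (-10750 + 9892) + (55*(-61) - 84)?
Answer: -4297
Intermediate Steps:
(-10750 + 9892) + (55*(-61) - 84) = -858 + (-3355 - 84) = -858 - 3439 = -4297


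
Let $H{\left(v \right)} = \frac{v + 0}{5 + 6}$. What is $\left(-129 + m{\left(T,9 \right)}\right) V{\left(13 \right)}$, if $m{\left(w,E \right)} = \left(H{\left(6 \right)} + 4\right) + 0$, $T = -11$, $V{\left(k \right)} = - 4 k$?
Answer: $\frac{71188}{11} \approx 6471.6$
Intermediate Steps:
$H{\left(v \right)} = \frac{v}{11}$
$m{\left(w,E \right)} = \frac{50}{11}$ ($m{\left(w,E \right)} = \left(\frac{1}{11} \cdot 6 + 4\right) + 0 = \left(\frac{6}{11} + 4\right) + 0 = \frac{50}{11} + 0 = \frac{50}{11}$)
$\left(-129 + m{\left(T,9 \right)}\right) V{\left(13 \right)} = \left(-129 + \frac{50}{11}\right) \left(\left(-4\right) 13\right) = \left(- \frac{1369}{11}\right) \left(-52\right) = \frac{71188}{11}$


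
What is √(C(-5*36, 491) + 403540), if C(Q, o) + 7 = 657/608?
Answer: 3*√1035916822/152 ≈ 635.24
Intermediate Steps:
C(Q, o) = -3599/608 (C(Q, o) = -7 + 657/608 = -3599/608)
√(C(-5*36, 491) + 403540) = √(-3599/608 + 403540) = √(245348721/608) = 3*√1035916822/152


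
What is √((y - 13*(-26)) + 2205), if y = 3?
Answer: √2546 ≈ 50.458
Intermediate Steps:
√((y - 13*(-26)) + 2205) = √((3 - 13*(-26)) + 2205) = √((3 + 338) + 2205) = √(341 + 2205) = √2546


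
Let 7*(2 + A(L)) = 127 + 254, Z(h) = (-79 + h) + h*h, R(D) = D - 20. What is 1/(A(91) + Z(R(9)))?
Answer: 7/584 ≈ 0.011986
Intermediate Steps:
R(D) = -20 + D
Z(h) = -79 + h + h² (Z(h) = (-79 + h) + h² = -79 + h + h²)
A(L) = 367/7 (A(L) = -2 + (127 + 254)/7 = -2 + (⅐)*381 = -2 + 381/7 = 367/7)
1/(A(91) + Z(R(9))) = 1/(367/7 + (-79 + (-20 + 9) + (-20 + 9)²)) = 1/(367/7 + (-79 - 11 + (-11)²)) = 1/(367/7 + (-79 - 11 + 121)) = 1/(367/7 + 31) = 1/(584/7) = 7/584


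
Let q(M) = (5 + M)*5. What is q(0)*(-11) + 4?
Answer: -271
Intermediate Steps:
q(M) = 25 + 5*M
q(0)*(-11) + 4 = (25 + 5*0)*(-11) + 4 = (25 + 0)*(-11) + 4 = 25*(-11) + 4 = -275 + 4 = -271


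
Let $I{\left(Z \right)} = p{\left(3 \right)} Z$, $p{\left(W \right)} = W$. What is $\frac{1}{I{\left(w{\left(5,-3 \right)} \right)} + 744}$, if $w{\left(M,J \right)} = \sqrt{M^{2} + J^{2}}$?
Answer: $\frac{124}{92205} - \frac{\sqrt{34}}{184410} \approx 0.0013132$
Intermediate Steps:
$w{\left(M,J \right)} = \sqrt{J^{2} + M^{2}}$
$I{\left(Z \right)} = 3 Z$
$\frac{1}{I{\left(w{\left(5,-3 \right)} \right)} + 744} = \frac{1}{3 \sqrt{\left(-3\right)^{2} + 5^{2}} + 744} = \frac{1}{3 \sqrt{9 + 25} + 744} = \frac{1}{3 \sqrt{34} + 744} = \frac{1}{744 + 3 \sqrt{34}}$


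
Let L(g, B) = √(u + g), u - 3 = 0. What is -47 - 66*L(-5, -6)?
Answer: -47 - 66*I*√2 ≈ -47.0 - 93.338*I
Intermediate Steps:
u = 3 (u = 3 + 0 = 3)
L(g, B) = √(3 + g)
-47 - 66*L(-5, -6) = -47 - 66*√(3 - 5) = -47 - 66*I*√2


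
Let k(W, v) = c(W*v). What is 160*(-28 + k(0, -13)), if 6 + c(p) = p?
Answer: -5440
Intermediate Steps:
c(p) = -6 + p
k(W, v) = -6 + W*v
160*(-28 + k(0, -13)) = 160*(-28 + (-6 + 0*(-13))) = 160*(-28 + (-6 + 0)) = 160*(-28 - 6) = 160*(-34) = -5440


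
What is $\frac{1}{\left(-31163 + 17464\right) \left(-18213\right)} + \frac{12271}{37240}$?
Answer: $\frac{3288521107}{9979995480} \approx 0.32951$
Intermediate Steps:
$\frac{1}{\left(-31163 + 17464\right) \left(-18213\right)} + \frac{12271}{37240} = \frac{1}{-13699} \left(- \frac{1}{18213}\right) + 12271 \cdot \frac{1}{37240} = \left(- \frac{1}{13699}\right) \left(- \frac{1}{18213}\right) + \frac{1753}{5320} = \frac{1}{249499887} + \frac{1753}{5320} = \frac{3288521107}{9979995480}$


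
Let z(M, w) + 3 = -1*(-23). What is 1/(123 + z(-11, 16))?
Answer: 1/143 ≈ 0.0069930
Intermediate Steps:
z(M, w) = 20 (z(M, w) = -3 - 1*(-23) = -3 + 23 = 20)
1/(123 + z(-11, 16)) = 1/(123 + 20) = 1/143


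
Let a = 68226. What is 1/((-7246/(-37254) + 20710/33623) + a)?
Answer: 626295621/42730152619645 ≈ 1.4657e-5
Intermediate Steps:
1/((-7246/(-37254) + 20710/33623) + a) = 1/((-7246/(-37254) + 20710/33623) + 68226) = 1/((-7246*(-1/37254) + 20710*(1/33623)) + 68226) = 1/((3623/18627 + 20710/33623) + 68226) = 1/(507581299/626295621 + 68226) = 1/(42730152619645/626295621) = 626295621/42730152619645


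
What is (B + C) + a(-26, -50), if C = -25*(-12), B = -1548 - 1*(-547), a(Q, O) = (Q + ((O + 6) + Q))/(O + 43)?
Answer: -4811/7 ≈ -687.29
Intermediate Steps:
a(Q, O) = (6 + O + 2*Q)/(43 + O) (a(Q, O) = (Q + ((6 + O) + Q))/(43 + O) = (Q + (6 + O + Q))/(43 + O) = (6 + O + 2*Q)/(43 + O))
B = -1001 (B = -1548 + 547 = -1001)
C = 300
(B + C) + a(-26, -50) = (-1001 + 300) + (6 - 50 + 2*(-26))/(43 - 50) = -701 + (6 - 50 - 52)/(-7) = -701 - ⅐*(-96) = -701 + 96/7 = -4811/7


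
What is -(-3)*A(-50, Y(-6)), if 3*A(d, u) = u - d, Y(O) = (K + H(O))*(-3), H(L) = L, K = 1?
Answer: 65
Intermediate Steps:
Y(O) = -3 - 3*O (Y(O) = (1 + O)*(-3) = -3 - 3*O)
A(d, u) = -d/3 + u/3 (A(d, u) = (u - d)/3 = -d/3 + u/3)
-(-3)*A(-50, Y(-6)) = -(-3)*(-⅓*(-50) + (-3 - 3*(-6))/3) = -(-3)*(50/3 + (-3 + 18)/3) = -(-3)*(50/3 + (⅓)*15) = -(-3)*(50/3 + 5) = -(-3)*65/3 = -3*(-65/3) = 65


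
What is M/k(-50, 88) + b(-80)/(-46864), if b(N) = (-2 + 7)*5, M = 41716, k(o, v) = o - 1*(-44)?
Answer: -977489387/140592 ≈ -6952.7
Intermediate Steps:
k(o, v) = 44 + o (k(o, v) = o + 44 = 44 + o)
b(N) = 25 (b(N) = 5*5 = 25)
M/k(-50, 88) + b(-80)/(-46864) = 41716/(44 - 50) + 25/(-46864) = 41716/(-6) + 25*(-1/46864) = 41716*(-1/6) - 25/46864 = -20858/3 - 25/46864 = -977489387/140592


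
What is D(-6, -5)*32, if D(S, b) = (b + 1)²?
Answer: 512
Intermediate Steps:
D(S, b) = (1 + b)²
D(-6, -5)*32 = (1 - 5)²*32 = (-4)²*32 = 16*32 = 512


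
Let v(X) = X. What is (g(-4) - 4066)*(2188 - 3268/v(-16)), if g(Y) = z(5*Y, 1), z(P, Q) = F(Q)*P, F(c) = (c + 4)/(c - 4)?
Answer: -57882881/6 ≈ -9.6472e+6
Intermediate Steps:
F(c) = (4 + c)/(-4 + c)
z(P, Q) = P*(4 + Q)/(-4 + Q) (z(P, Q) = ((4 + Q)/(-4 + Q))*P = P*(4 + Q)/(-4 + Q))
g(Y) = -25*Y/3 (g(Y) = (5*Y)*(4 + 1)/(-4 + 1) = (5*Y)*5/(-3) = (5*Y)*(-⅓)*5 = -25*Y/3)
(g(-4) - 4066)*(2188 - 3268/v(-16)) = (-25/3*(-4) - 4066)*(2188 - 3268/(-16)) = (100/3 - 4066)*(2188 - 3268*(-1/16)) = -12098*(2188 + 817/4)/3 = -12098/3*9569/4 = -57882881/6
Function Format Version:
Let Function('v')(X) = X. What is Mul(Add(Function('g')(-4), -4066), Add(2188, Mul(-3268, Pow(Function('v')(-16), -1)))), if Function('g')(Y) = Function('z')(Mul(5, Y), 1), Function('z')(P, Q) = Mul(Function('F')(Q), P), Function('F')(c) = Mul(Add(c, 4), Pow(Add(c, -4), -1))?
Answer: Rational(-57882881, 6) ≈ -9.6472e+6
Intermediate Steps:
Function('F')(c) = Mul(Pow(Add(-4, c), -1), Add(4, c)) (Function('F')(c) = Mul(Add(4, c), Pow(Add(-4, c), -1)) = Mul(Pow(Add(-4, c), -1), Add(4, c)))
Function('z')(P, Q) = Mul(P, Pow(Add(-4, Q), -1), Add(4, Q)) (Function('z')(P, Q) = Mul(Mul(Pow(Add(-4, Q), -1), Add(4, Q)), P) = Mul(P, Pow(Add(-4, Q), -1), Add(4, Q)))
Function('g')(Y) = Mul(Rational(-25, 3), Y) (Function('g')(Y) = Mul(Mul(5, Y), Pow(Add(-4, 1), -1), Add(4, 1)) = Mul(Mul(5, Y), Pow(-3, -1), 5) = Mul(Mul(5, Y), Rational(-1, 3), 5) = Mul(Rational(-25, 3), Y))
Mul(Add(Function('g')(-4), -4066), Add(2188, Mul(-3268, Pow(Function('v')(-16), -1)))) = Mul(Add(Mul(Rational(-25, 3), -4), -4066), Add(2188, Mul(-3268, Pow(-16, -1)))) = Mul(Add(Rational(100, 3), -4066), Add(2188, Mul(-3268, Rational(-1, 16)))) = Mul(Rational(-12098, 3), Add(2188, Rational(817, 4))) = Mul(Rational(-12098, 3), Rational(9569, 4)) = Rational(-57882881, 6)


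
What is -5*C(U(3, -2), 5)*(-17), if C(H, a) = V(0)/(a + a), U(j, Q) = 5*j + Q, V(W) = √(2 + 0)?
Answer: 17*√2/2 ≈ 12.021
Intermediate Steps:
V(W) = √2
U(j, Q) = Q + 5*j
C(H, a) = √2/(2*a) (C(H, a) = √2/(a + a) = √2/((2*a)) = √2*(1/(2*a)) = √2/(2*a))
-5*C(U(3, -2), 5)*(-17) = -5*√2/(2*5)*(-17) = -√2/2*(-17) = 17*√2/2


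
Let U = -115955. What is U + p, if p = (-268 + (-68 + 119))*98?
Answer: -137221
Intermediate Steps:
p = -21266 (p = (-268 + 51)*98 = -217*98 = -21266)
U + p = -115955 - 21266 = -137221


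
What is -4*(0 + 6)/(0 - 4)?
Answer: 6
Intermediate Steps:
-4*(0 + 6)/(0 - 4) = -24/(-4) = -24*(-1)/4 = -4*(-3/2) = 6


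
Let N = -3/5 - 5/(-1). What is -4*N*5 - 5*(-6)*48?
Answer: 1352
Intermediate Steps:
N = 22/5 (N = -3*⅕ - 5*(-1) = -⅗ + 5 = 22/5 ≈ 4.4000)
-4*N*5 - 5*(-6)*48 = -4*22/5*5 - 5*(-6)*48 = -88/5*5 + 30*48 = -88 + 1440 = 1352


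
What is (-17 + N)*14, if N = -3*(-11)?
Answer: 224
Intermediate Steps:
N = 33
(-17 + N)*14 = (-17 + 33)*14 = 16*14 = 224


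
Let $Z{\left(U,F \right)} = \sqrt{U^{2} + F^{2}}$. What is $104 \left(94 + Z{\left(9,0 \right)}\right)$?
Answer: $10712$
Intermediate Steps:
$Z{\left(U,F \right)} = \sqrt{F^{2} + U^{2}}$
$104 \left(94 + Z{\left(9,0 \right)}\right) = 104 \left(94 + \sqrt{0^{2} + 9^{2}}\right) = 104 \left(94 + \sqrt{0 + 81}\right) = 104 \left(94 + \sqrt{81}\right) = 104 \left(94 + 9\right) = 104 \cdot 103 = 10712$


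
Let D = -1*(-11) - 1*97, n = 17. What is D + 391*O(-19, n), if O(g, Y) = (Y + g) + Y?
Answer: 5779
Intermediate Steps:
O(g, Y) = g + 2*Y
D = -86 (D = 11 - 97 = -86)
D + 391*O(-19, n) = -86 + 391*(-19 + 2*17) = -86 + 391*(-19 + 34) = -86 + 391*15 = -86 + 5865 = 5779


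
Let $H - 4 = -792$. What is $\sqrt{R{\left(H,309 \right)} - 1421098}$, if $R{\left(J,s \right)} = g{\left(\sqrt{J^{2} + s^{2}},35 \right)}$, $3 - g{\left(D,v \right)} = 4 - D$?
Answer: $\sqrt{-1421099 + 5 \sqrt{28657}} \approx 1191.7 i$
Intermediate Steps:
$g{\left(D,v \right)} = -1 + D$ ($g{\left(D,v \right)} = 3 - \left(4 - D\right) = 3 + \left(-4 + D\right) = -1 + D$)
$H = -788$ ($H = 4 - 792 = -788$)
$R{\left(J,s \right)} = -1 + \sqrt{J^{2} + s^{2}}$
$\sqrt{R{\left(H,309 \right)} - 1421098} = \sqrt{\left(-1 + \sqrt{\left(-788\right)^{2} + 309^{2}}\right) - 1421098} = \sqrt{\left(-1 + \sqrt{620944 + 95481}\right) - 1421098} = \sqrt{\left(-1 + \sqrt{716425}\right) - 1421098} = \sqrt{\left(-1 + 5 \sqrt{28657}\right) - 1421098} = \sqrt{-1421099 + 5 \sqrt{28657}}$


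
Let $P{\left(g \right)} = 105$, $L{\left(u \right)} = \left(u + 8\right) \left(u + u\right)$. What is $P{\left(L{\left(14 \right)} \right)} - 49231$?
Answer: $-49126$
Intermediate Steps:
$L{\left(u \right)} = 2 u \left(8 + u\right)$ ($L{\left(u \right)} = \left(8 + u\right) 2 u = 2 u \left(8 + u\right)$)
$P{\left(L{\left(14 \right)} \right)} - 49231 = 105 - 49231 = -49126$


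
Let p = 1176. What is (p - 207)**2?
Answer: 938961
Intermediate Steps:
(p - 207)**2 = (1176 - 207)**2 = 969**2 = 938961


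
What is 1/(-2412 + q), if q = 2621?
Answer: 1/209 ≈ 0.0047847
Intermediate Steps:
1/(-2412 + q) = 1/(-2412 + 2621) = 1/209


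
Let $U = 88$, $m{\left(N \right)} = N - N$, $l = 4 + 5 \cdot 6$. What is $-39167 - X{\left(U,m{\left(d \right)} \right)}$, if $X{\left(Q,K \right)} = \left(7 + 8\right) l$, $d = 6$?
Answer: $-39677$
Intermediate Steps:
$l = 34$ ($l = 4 + 30 = 34$)
$m{\left(N \right)} = 0$
$X{\left(Q,K \right)} = 510$ ($X{\left(Q,K \right)} = \left(7 + 8\right) 34 = 15 \cdot 34 = 510$)
$-39167 - X{\left(U,m{\left(d \right)} \right)} = -39167 - 510 = -39677$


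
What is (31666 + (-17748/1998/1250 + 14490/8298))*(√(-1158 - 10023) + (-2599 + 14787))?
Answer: 12343929290814176/31981875 + 1012793673352*I*√11181/31981875 ≈ 3.8597e+8 + 3.3486e+6*I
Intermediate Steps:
(31666 + (-17748/1998/1250 + 14490/8298))*(√(-1158 - 10023) + (-2599 + 14787)) = (31666 + (-17748*1/1998*(1/1250) + 14490*(1/8298)))*(√(-11181) + 12188) = (31666 + (-986/111*1/1250 + 805/461))*(I*√11181 + 12188) = (31666 + (-493/69375 + 805/461))*(12188 + I*√11181) = (31666 + 55619602/31981875)*(12188 + I*√11181) = 1012793673352*(12188 + I*√11181)/31981875 = 12343929290814176/31981875 + 1012793673352*I*√11181/31981875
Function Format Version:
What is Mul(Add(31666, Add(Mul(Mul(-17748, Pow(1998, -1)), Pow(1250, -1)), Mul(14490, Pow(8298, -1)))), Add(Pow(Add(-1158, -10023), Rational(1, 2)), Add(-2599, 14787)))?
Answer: Add(Rational(12343929290814176, 31981875), Mul(Rational(1012793673352, 31981875), I, Pow(11181, Rational(1, 2)))) ≈ Add(3.8597e+8, Mul(3.3486e+6, I))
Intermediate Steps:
Mul(Add(31666, Add(Mul(Mul(-17748, Pow(1998, -1)), Pow(1250, -1)), Mul(14490, Pow(8298, -1)))), Add(Pow(Add(-1158, -10023), Rational(1, 2)), Add(-2599, 14787))) = Mul(Add(31666, Add(Mul(Mul(-17748, Rational(1, 1998)), Rational(1, 1250)), Mul(14490, Rational(1, 8298)))), Add(Pow(-11181, Rational(1, 2)), 12188)) = Mul(Add(31666, Add(Mul(Rational(-986, 111), Rational(1, 1250)), Rational(805, 461))), Add(Mul(I, Pow(11181, Rational(1, 2))), 12188)) = Mul(Add(31666, Add(Rational(-493, 69375), Rational(805, 461))), Add(12188, Mul(I, Pow(11181, Rational(1, 2))))) = Mul(Add(31666, Rational(55619602, 31981875)), Add(12188, Mul(I, Pow(11181, Rational(1, 2))))) = Mul(Rational(1012793673352, 31981875), Add(12188, Mul(I, Pow(11181, Rational(1, 2))))) = Add(Rational(12343929290814176, 31981875), Mul(Rational(1012793673352, 31981875), I, Pow(11181, Rational(1, 2))))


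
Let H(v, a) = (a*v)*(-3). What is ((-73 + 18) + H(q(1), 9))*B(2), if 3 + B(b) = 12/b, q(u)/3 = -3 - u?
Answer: 807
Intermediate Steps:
q(u) = -9 - 3*u (q(u) = 3*(-3 - u) = -9 - 3*u)
H(v, a) = -3*a*v
B(b) = -3 + 12/b
((-73 + 18) + H(q(1), 9))*B(2) = ((-73 + 18) - 3*9*(-9 - 3*1))*(-3 + 12/2) = (-55 - 3*9*(-9 - 3))*(-3 + 12*(½)) = (-55 - 3*9*(-12))*(-3 + 6) = (-55 + 324)*3 = 269*3 = 807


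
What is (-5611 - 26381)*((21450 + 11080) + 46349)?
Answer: -2523496968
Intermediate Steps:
(-5611 - 26381)*((21450 + 11080) + 46349) = -31992*(32530 + 46349) = -31992*78879 = -2523496968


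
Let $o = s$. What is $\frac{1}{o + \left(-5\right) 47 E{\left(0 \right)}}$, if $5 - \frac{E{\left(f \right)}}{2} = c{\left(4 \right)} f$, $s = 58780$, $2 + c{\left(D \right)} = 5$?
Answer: $\frac{1}{56430} \approx 1.7721 \cdot 10^{-5}$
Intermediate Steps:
$c{\left(D \right)} = 3$ ($c{\left(D \right)} = -2 + 5 = 3$)
$E{\left(f \right)} = 10 - 6 f$ ($E{\left(f \right)} = 10 - 2 \cdot 3 f = 10 - 6 f$)
$o = 58780$
$\frac{1}{o + \left(-5\right) 47 E{\left(0 \right)}} = \frac{1}{58780 + \left(-5\right) 47 \left(10 - 0\right)} = \frac{1}{58780 - 235 \left(10 + 0\right)} = \frac{1}{58780 - 2350} = \frac{1}{56430}$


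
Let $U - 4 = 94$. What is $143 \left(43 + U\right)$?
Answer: $20163$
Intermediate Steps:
$U = 98$ ($U = 4 + 94 = 98$)
$143 \left(43 + U\right) = 143 \left(43 + 98\right) = 143 \cdot 141 = 20163$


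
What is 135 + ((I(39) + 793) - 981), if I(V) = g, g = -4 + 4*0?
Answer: -57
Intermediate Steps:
g = -4 (g = -4 + 0 = -4)
I(V) = -4
135 + ((I(39) + 793) - 981) = 135 + ((-4 + 793) - 981) = 135 + (789 - 981) = 135 - 192 = -57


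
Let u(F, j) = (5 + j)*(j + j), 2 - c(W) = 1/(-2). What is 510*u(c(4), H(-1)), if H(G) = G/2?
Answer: -2295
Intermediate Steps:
c(W) = 5/2 (c(W) = 2 - 1/(-2) = 2 - 1*(-1/2) = 2 + 1/2 = 5/2)
H(G) = G/2 (H(G) = G*(1/2) = G/2)
u(F, j) = 2*j*(5 + j) (u(F, j) = (5 + j)*(2*j) = 2*j*(5 + j))
510*u(c(4), H(-1)) = 510*(2*((1/2)*(-1))*(5 + (1/2)*(-1))) = 510*(2*(-1/2)*(5 - 1/2)) = 510*(2*(-1/2)*(9/2)) = 510*(-9/2) = -2295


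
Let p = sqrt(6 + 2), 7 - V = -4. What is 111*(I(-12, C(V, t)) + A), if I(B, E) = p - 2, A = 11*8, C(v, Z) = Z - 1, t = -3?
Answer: 9546 + 222*sqrt(2) ≈ 9860.0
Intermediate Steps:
V = 11 (V = 7 - 1*(-4) = 7 + 4 = 11)
p = 2*sqrt(2) (p = sqrt(8) = 2*sqrt(2) ≈ 2.8284)
C(v, Z) = -1 + Z
A = 88
I(B, E) = -2 + 2*sqrt(2) (I(B, E) = 2*sqrt(2) - 2 = -2 + 2*sqrt(2))
111*(I(-12, C(V, t)) + A) = 111*((-2 + 2*sqrt(2)) + 88) = 111*(86 + 2*sqrt(2)) = 9546 + 222*sqrt(2)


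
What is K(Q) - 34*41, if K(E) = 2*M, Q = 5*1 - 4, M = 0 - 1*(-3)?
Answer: -1388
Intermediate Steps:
M = 3 (M = 0 + 3 = 3)
Q = 1 (Q = 5 - 4 = 1)
K(E) = 6 (K(E) = 2*3 = 6)
K(Q) - 34*41 = 6 - 34*41 = 6 - 1394 = -1388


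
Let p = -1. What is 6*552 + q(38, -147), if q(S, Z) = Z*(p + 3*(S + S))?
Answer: -30057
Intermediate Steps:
q(S, Z) = Z*(-1 + 6*S) (q(S, Z) = Z*(-1 + 3*(S + S)) = Z*(-1 + 3*(2*S)) = Z*(-1 + 6*S))
6*552 + q(38, -147) = 6*552 - 147*(-1 + 6*38) = 3312 - 147*(-1 + 228) = 3312 - 147*227 = 3312 - 33369 = -30057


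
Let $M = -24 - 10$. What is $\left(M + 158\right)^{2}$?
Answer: $15376$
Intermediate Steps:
$M = -34$ ($M = -24 - 10 = -34$)
$\left(M + 158\right)^{2} = \left(-34 + 158\right)^{2} = 124^{2} = 15376$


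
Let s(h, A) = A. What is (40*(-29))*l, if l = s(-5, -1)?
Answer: 1160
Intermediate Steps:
l = -1
(40*(-29))*l = (40*(-29))*(-1) = -1160*(-1) = 1160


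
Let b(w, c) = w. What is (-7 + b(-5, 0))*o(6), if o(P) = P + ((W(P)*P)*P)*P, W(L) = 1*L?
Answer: -15624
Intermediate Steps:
W(L) = L
o(P) = P + P⁴ (o(P) = P + ((P*P)*P)*P = P + (P²*P)*P = P + P³*P = P + P⁴)
(-7 + b(-5, 0))*o(6) = (-7 - 5)*(6 + 6⁴) = -12*(6 + 1296) = -12*1302 = -15624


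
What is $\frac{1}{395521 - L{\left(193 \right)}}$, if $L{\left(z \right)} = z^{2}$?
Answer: $\frac{1}{358272} \approx 2.7912 \cdot 10^{-6}$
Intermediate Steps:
$\frac{1}{395521 - L{\left(193 \right)}} = \frac{1}{395521 - 193^{2}} = \frac{1}{395521 - 37249} = \frac{1}{358272}$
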